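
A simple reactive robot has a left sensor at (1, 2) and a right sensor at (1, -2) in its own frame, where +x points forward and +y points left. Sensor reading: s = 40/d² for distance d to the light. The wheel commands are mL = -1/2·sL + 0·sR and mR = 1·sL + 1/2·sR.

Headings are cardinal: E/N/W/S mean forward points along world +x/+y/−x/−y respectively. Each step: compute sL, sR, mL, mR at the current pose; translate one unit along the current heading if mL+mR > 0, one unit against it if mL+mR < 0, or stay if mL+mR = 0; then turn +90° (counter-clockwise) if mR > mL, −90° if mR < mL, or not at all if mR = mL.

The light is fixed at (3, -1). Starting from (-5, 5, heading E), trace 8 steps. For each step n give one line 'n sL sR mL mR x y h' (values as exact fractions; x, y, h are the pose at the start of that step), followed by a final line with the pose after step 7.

0 40/113 8/13 -20/113 972/1469 -5 5 E
1 4/13 20/37 -2/13 278/481 -4 5 N
2 40/89 8/29 -20/89 1516/2581 -4 6 W
3 5/9 5/17 -5/18 215/306 -5 6 S
4 40/113 8/13 -20/113 972/1469 -5 5 E
5 4/13 20/37 -2/13 278/481 -4 5 N
6 40/89 8/29 -20/89 1516/2581 -4 6 W
7 5/9 5/17 -5/18 215/306 -5 6 S
final -5 5 E

n=0: pose=(-5,5,E); sL=40/113, sR=8/13; mL=-20/113, mR=972/1469; mL+mR=712/1469 → advance +1; mR−mL=1232/1469 → turn +1·90°
n=1: pose=(-4,5,N); sL=4/13, sR=20/37; mL=-2/13, mR=278/481; mL+mR=204/481 → advance +1; mR−mL=352/481 → turn +1·90°
n=2: pose=(-4,6,W); sL=40/89, sR=8/29; mL=-20/89, mR=1516/2581; mL+mR=936/2581 → advance +1; mR−mL=2096/2581 → turn +1·90°
n=3: pose=(-5,6,S); sL=5/9, sR=5/17; mL=-5/18, mR=215/306; mL+mR=65/153 → advance +1; mR−mL=50/51 → turn +1·90°
n=4: pose=(-5,5,E); sL=40/113, sR=8/13; mL=-20/113, mR=972/1469; mL+mR=712/1469 → advance +1; mR−mL=1232/1469 → turn +1·90°
n=5: pose=(-4,5,N); sL=4/13, sR=20/37; mL=-2/13, mR=278/481; mL+mR=204/481 → advance +1; mR−mL=352/481 → turn +1·90°
n=6: pose=(-4,6,W); sL=40/89, sR=8/29; mL=-20/89, mR=1516/2581; mL+mR=936/2581 → advance +1; mR−mL=2096/2581 → turn +1·90°
n=7: pose=(-5,6,S); sL=5/9, sR=5/17; mL=-5/18, mR=215/306; mL+mR=65/153 → advance +1; mR−mL=50/51 → turn +1·90°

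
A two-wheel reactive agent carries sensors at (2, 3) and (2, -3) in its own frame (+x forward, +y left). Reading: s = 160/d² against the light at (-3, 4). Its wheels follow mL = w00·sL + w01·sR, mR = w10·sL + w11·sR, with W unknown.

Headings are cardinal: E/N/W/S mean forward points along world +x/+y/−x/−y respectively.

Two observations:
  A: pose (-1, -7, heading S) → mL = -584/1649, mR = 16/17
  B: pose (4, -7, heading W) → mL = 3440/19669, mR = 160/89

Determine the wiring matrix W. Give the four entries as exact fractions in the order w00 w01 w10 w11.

-1 1/2 0 1

obs A: pose=(-1,-7,S) → sL=80/97, sR=16/17, mL=-584/1649, mR=16/17
obs B: pose=(4,-7,W) → sL=160/221, sR=160/89, mL=3440/19669, mR=160/89
sensor matrix S = [[80/97, 16/17], [160/221, 160/89]]; det S = 25989120/32434181
solve [mL_A; mL_B] = S·[w00; w01] and [mR_A; mR_B] = S·[w10; w11]:
  w00 = -1, w01 = 1/2, w10 = 0, w11 = 1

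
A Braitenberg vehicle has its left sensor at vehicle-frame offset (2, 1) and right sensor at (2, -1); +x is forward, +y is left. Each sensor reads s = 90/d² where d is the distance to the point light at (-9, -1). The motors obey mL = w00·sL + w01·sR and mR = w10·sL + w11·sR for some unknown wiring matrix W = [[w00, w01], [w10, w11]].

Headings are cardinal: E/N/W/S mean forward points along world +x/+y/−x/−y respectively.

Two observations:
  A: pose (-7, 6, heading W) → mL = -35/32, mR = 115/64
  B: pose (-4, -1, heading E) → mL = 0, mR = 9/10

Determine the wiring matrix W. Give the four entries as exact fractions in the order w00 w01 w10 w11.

obs A: pose=(-7,6,W) → sL=5/2, sR=45/32, mL=-35/32, mR=115/64
obs B: pose=(-4,-1,E) → sL=9/5, sR=9/5, mL=0, mR=9/10
sensor matrix S = [[5/2, 45/32], [9/5, 9/5]]; det S = 63/32
solve [mL_A; mL_B] = S·[w00; w01] and [mR_A; mR_B] = S·[w10; w11]:
  w00 = -1, w01 = 1, w10 = 1, w11 = -1/2

-1 1 1 -1/2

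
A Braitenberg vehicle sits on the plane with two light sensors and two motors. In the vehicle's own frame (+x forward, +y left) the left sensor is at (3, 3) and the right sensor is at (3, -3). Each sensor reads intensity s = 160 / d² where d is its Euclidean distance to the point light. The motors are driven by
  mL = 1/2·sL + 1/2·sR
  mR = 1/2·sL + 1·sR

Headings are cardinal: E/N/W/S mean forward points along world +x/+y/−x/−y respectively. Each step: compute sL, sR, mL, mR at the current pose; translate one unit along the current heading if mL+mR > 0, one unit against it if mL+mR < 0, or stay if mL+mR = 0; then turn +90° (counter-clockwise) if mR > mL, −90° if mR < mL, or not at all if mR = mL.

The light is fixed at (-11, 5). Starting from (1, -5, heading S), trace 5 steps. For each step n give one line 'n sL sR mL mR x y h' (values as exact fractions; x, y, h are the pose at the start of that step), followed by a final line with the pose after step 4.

0 80/197 16/25 2576/4925 4152/4925 1 -5 S
1 160/289 160/421 56800/121669 79920/121669 1 -6 E
2 40/41 1/2 121/164 81/82 2 -6 N
3 160/269 160/149 33440/40081 54960/40081 2 -5 W
4 80/197 16/25 2576/4925 4152/4925 1 -5 S
final 1 -6 E

n=0: pose=(1,-5,S); sL=80/197, sR=16/25; mL=2576/4925, mR=4152/4925; mL+mR=6728/4925 → advance +1; mR−mL=8/25 → turn +1·90°
n=1: pose=(1,-6,E); sL=160/289, sR=160/421; mL=56800/121669, mR=79920/121669; mL+mR=136720/121669 → advance +1; mR−mL=80/421 → turn +1·90°
n=2: pose=(2,-6,N); sL=40/41, sR=1/2; mL=121/164, mR=81/82; mL+mR=283/164 → advance +1; mR−mL=1/4 → turn +1·90°
n=3: pose=(2,-5,W); sL=160/269, sR=160/149; mL=33440/40081, mR=54960/40081; mL+mR=88400/40081 → advance +1; mR−mL=80/149 → turn +1·90°
n=4: pose=(1,-5,S); sL=80/197, sR=16/25; mL=2576/4925, mR=4152/4925; mL+mR=6728/4925 → advance +1; mR−mL=8/25 → turn +1·90°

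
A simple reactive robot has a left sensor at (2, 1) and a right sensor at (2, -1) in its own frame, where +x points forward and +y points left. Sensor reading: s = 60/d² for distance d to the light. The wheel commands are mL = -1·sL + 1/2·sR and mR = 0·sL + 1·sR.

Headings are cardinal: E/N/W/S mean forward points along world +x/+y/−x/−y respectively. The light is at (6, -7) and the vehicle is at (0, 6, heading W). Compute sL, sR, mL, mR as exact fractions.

left sensor world pos  = (-2, 5); dL² = 208
right sensor world pos = (-2, 7); dR² = 260
sL = 60/208 = 15/52
sR = 60/260 = 3/13
mL = -1·sL + 1/2·sR = -9/52
mR = 0·sL + 1·sR = 3/13

15/52 3/13 -9/52 3/13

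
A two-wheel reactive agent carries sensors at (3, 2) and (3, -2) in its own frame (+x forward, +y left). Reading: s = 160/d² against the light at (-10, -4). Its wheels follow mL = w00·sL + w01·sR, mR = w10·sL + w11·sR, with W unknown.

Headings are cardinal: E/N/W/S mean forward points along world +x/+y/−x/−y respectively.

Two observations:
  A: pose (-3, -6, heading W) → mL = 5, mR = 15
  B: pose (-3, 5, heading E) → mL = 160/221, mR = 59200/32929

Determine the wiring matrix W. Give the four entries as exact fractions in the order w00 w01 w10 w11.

1 0 1 1

obs A: pose=(-3,-6,W) → sL=5, sR=10, mL=5, mR=15
obs B: pose=(-3,5,E) → sL=160/221, sR=160/149, mL=160/221, mR=59200/32929
sensor matrix S = [[5, 10], [160/221, 160/149]]; det S = -61600/32929
solve [mL_A; mL_B] = S·[w00; w01] and [mR_A; mR_B] = S·[w10; w11]:
  w00 = 1, w01 = 0, w10 = 1, w11 = 1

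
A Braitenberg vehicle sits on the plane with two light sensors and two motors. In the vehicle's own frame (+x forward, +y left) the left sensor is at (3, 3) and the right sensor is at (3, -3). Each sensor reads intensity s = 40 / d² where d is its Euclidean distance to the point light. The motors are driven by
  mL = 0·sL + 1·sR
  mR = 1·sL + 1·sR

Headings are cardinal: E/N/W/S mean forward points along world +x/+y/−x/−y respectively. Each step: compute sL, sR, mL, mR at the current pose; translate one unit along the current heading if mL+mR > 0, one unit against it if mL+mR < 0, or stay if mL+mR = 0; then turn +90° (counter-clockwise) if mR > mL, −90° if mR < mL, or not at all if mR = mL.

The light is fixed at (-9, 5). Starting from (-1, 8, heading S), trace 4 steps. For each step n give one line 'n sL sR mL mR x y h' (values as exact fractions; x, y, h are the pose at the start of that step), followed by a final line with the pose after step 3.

0 40/121 8/5 8/5 1168/605 -1 8 S
1 20/73 20/61 20/61 2680/4453 -1 7 E
2 40/61 40/169 40/169 9200/10309 0 7 N
3 10/9 5/9 5/9 5/3 0 8 W
final -1 8 S

n=0: pose=(-1,8,S); sL=40/121, sR=8/5; mL=8/5, mR=1168/605; mL+mR=2136/605 → advance +1; mR−mL=40/121 → turn +1·90°
n=1: pose=(-1,7,E); sL=20/73, sR=20/61; mL=20/61, mR=2680/4453; mL+mR=4140/4453 → advance +1; mR−mL=20/73 → turn +1·90°
n=2: pose=(0,7,N); sL=40/61, sR=40/169; mL=40/169, mR=9200/10309; mL+mR=11640/10309 → advance +1; mR−mL=40/61 → turn +1·90°
n=3: pose=(0,8,W); sL=10/9, sR=5/9; mL=5/9, mR=5/3; mL+mR=20/9 → advance +1; mR−mL=10/9 → turn +1·90°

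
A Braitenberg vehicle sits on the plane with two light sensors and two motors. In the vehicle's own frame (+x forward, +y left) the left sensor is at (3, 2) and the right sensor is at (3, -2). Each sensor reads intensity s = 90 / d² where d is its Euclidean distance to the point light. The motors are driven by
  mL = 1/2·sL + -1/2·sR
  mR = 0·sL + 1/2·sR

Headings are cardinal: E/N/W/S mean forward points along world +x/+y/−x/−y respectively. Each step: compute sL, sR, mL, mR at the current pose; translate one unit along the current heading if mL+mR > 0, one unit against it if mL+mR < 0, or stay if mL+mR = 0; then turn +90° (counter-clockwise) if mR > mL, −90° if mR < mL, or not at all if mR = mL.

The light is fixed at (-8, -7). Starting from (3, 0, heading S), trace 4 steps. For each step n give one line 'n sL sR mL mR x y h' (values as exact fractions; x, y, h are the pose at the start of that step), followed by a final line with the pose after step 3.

0 18/37 90/97 -792/3589 45/97 3 0 S
1 9/26 45/106 -27/689 45/212 3 -1 E
2 90/181 90/277 4320/50137 45/277 4 -1 N
3 45/53 5/9 70/477 5/18 4 0 W
final 3 0 S

n=0: pose=(3,0,S); sL=18/37, sR=90/97; mL=-792/3589, mR=45/97; mL+mR=9/37 → advance +1; mR−mL=2457/3589 → turn +1·90°
n=1: pose=(3,-1,E); sL=9/26, sR=45/106; mL=-27/689, mR=45/212; mL+mR=9/52 → advance +1; mR−mL=693/2756 → turn +1·90°
n=2: pose=(4,-1,N); sL=90/181, sR=90/277; mL=4320/50137, mR=45/277; mL+mR=45/181 → advance +1; mR−mL=3825/50137 → turn +1·90°
n=3: pose=(4,0,W); sL=45/53, sR=5/9; mL=70/477, mR=5/18; mL+mR=45/106 → advance +1; mR−mL=125/954 → turn +1·90°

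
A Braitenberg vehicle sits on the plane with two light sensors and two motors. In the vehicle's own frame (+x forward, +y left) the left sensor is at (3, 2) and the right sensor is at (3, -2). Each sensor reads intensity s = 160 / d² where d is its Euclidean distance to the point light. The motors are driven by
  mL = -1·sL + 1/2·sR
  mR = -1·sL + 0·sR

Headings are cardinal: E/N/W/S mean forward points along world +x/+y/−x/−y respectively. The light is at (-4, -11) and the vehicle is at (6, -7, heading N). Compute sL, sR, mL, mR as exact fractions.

left sensor world pos  = (4, -4); dL² = 113
right sensor world pos = (8, -4); dR² = 193
sL = 160/113 = 160/113
sR = 160/193 = 160/193
mL = -1·sL + 1/2·sR = -21840/21809
mR = -1·sL + 0·sR = -160/113

160/113 160/193 -21840/21809 -160/113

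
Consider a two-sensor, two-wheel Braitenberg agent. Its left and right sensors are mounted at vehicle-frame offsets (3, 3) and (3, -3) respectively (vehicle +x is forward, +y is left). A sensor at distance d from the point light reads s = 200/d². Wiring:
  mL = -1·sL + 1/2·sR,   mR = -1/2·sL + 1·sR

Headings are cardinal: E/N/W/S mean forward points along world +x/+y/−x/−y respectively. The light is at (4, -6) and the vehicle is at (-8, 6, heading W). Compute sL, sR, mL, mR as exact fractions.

100/153 4/9 -22/51 2/17

left sensor world pos  = (-11, 3); dL² = 306
right sensor world pos = (-11, 9); dR² = 450
sL = 200/306 = 100/153
sR = 200/450 = 4/9
mL = -1·sL + 1/2·sR = -22/51
mR = -1/2·sL + 1·sR = 2/17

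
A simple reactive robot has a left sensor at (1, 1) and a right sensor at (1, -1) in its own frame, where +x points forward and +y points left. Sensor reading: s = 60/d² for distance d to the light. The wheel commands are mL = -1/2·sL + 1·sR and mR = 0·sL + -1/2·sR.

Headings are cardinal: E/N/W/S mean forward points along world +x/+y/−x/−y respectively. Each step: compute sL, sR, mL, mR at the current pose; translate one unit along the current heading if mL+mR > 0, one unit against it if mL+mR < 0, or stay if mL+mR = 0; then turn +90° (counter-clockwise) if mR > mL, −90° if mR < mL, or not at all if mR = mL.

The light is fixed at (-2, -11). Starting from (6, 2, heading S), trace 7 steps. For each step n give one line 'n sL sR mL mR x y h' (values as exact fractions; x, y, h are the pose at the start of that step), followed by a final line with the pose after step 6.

0 4/15 60/193 514/2895 -30/193 6 2 S
1 6/17 30/109 183/1853 -15/109 6 1 W
2 60/233 60/269 5910/62677 -30/269 7 1 N
3 15/61 3/10 54/305 -3/20 7 0 E
4 60/221 60/181 7830/40001 -30/181 8 0 S
5 10/27 30/101 305/2727 -15/101 8 -1 W
6 60/221 12/53 1062/11713 -6/53 9 -1 N
final 9 -2 E

n=0: pose=(6,2,S); sL=4/15, sR=60/193; mL=514/2895, mR=-30/193; mL+mR=64/2895 → advance +1; mR−mL=-964/2895 → turn -1·90°
n=1: pose=(6,1,W); sL=6/17, sR=30/109; mL=183/1853, mR=-15/109; mL+mR=-72/1853 → advance -1; mR−mL=-438/1853 → turn -1·90°
n=2: pose=(7,1,N); sL=60/233, sR=60/269; mL=5910/62677, mR=-30/269; mL+mR=-1080/62677 → advance -1; mR−mL=-12900/62677 → turn -1·90°
n=3: pose=(7,0,E); sL=15/61, sR=3/10; mL=54/305, mR=-3/20; mL+mR=33/1220 → advance +1; mR−mL=-399/1220 → turn -1·90°
n=4: pose=(8,0,S); sL=60/221, sR=60/181; mL=7830/40001, mR=-30/181; mL+mR=1200/40001 → advance +1; mR−mL=-14460/40001 → turn -1·90°
n=5: pose=(8,-1,W); sL=10/27, sR=30/101; mL=305/2727, mR=-15/101; mL+mR=-100/2727 → advance -1; mR−mL=-710/2727 → turn -1·90°
n=6: pose=(9,-1,N); sL=60/221, sR=12/53; mL=1062/11713, mR=-6/53; mL+mR=-264/11713 → advance -1; mR−mL=-2388/11713 → turn -1·90°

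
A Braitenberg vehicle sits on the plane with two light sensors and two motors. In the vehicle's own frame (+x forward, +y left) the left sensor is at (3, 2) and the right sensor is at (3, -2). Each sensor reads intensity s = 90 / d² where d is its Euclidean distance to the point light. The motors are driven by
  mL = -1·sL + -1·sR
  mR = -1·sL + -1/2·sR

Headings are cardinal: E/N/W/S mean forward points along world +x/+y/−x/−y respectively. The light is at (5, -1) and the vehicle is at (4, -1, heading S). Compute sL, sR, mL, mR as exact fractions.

9 5 -14 -23/2

left sensor world pos  = (6, -4); dL² = 10
right sensor world pos = (2, -4); dR² = 18
sL = 90/10 = 9
sR = 90/18 = 5
mL = -1·sL + -1·sR = -14
mR = -1·sL + -1/2·sR = -23/2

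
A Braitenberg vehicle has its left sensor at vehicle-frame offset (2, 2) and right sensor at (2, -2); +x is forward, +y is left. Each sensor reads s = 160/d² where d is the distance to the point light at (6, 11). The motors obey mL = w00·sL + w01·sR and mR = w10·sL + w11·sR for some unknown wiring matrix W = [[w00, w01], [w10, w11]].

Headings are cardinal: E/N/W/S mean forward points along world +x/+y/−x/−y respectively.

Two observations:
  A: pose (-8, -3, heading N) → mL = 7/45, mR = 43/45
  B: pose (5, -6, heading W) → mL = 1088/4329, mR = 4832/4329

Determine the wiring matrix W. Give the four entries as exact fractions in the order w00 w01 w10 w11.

-1 1 1 1

obs A: pose=(-8,-3,N) → sL=2/5, sR=5/9, mL=7/45, mR=43/45
obs B: pose=(5,-6,W) → sL=16/37, sR=80/117, mL=1088/4329, mR=4832/4329
sensor matrix S = [[2/5, 5/9], [16/37, 80/117]]; det S = 16/481
solve [mL_A; mL_B] = S·[w00; w01] and [mR_A; mR_B] = S·[w10; w11]:
  w00 = -1, w01 = 1, w10 = 1, w11 = 1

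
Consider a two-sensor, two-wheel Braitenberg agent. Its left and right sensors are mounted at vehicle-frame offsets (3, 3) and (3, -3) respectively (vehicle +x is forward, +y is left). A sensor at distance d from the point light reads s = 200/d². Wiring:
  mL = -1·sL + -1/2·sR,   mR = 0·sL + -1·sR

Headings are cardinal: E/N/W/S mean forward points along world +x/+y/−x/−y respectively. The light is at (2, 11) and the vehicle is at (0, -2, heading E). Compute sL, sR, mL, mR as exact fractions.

200/101 200/257 -61500/25957 -200/257

left sensor world pos  = (3, 1); dL² = 101
right sensor world pos = (3, -5); dR² = 257
sL = 200/101 = 200/101
sR = 200/257 = 200/257
mL = -1·sL + -1/2·sR = -61500/25957
mR = 0·sL + -1·sR = -200/257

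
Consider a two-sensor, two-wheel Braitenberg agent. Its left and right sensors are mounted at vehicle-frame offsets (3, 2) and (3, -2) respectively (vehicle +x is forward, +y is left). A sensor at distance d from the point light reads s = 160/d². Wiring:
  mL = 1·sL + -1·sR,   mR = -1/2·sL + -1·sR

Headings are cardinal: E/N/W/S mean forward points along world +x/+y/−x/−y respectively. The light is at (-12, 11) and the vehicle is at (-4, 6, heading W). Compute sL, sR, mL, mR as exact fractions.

80/37 80/17 -1600/629 -3640/629

left sensor world pos  = (-7, 4); dL² = 74
right sensor world pos = (-7, 8); dR² = 34
sL = 160/74 = 80/37
sR = 160/34 = 80/17
mL = 1·sL + -1·sR = -1600/629
mR = -1/2·sL + -1·sR = -3640/629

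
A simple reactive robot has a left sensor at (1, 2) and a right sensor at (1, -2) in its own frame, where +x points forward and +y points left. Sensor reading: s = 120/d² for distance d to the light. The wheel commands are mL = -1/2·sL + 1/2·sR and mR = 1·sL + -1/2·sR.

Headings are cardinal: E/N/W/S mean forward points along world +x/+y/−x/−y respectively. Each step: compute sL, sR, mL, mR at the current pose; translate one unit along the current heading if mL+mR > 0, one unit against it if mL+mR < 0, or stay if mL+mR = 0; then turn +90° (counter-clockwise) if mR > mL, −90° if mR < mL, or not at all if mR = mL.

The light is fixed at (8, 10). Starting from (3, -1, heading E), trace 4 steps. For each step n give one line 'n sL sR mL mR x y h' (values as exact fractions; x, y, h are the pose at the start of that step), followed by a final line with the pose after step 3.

n=0: pose=(3,-1,E); sL=120/97, sR=24/37; mL=-1056/3589, mR=3276/3589; mL+mR=60/97 → advance +1; mR−mL=4332/3589 → turn +1·90°
n=1: pose=(4,-1,N); sL=15/17, sR=15/13; mL=30/221, mR=135/442; mL+mR=15/34 → advance +1; mR−mL=75/442 → turn +1·90°
n=2: pose=(4,0,W); sL=120/169, sR=120/89; mL=4800/15041, mR=540/15041; mL+mR=60/169 → advance +1; mR−mL=-4260/15041 → turn -1·90°
n=3: pose=(3,0,N); sL=12/13, sR=4/3; mL=8/39, mR=10/39; mL+mR=6/13 → advance +1; mR−mL=2/39 → turn +1·90°

0 120/97 24/37 -1056/3589 3276/3589 3 -1 E
1 15/17 15/13 30/221 135/442 4 -1 N
2 120/169 120/89 4800/15041 540/15041 4 0 W
3 12/13 4/3 8/39 10/39 3 0 N
final 3 1 W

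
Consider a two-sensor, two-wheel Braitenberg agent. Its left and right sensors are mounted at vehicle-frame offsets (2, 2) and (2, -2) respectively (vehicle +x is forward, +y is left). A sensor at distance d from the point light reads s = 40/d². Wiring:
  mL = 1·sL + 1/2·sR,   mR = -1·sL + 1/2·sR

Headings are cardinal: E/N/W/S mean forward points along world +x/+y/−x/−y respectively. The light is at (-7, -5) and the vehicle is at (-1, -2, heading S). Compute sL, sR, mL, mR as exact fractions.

8/13 40/17 396/221 124/221

left sensor world pos  = (1, -4); dL² = 65
right sensor world pos = (-3, -4); dR² = 17
sL = 40/65 = 8/13
sR = 40/17 = 40/17
mL = 1·sL + 1/2·sR = 396/221
mR = -1·sL + 1/2·sR = 124/221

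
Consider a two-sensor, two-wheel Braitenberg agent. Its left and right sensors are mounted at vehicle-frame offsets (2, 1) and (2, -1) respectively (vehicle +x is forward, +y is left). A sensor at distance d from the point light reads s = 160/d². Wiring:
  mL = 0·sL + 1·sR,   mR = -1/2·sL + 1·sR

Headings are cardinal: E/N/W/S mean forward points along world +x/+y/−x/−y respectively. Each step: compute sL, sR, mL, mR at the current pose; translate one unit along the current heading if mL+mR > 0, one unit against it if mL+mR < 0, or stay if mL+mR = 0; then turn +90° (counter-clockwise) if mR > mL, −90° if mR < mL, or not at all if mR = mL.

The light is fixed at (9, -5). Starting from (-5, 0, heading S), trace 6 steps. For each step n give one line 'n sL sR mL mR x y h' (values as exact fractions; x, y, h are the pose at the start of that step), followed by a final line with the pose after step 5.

0 80/89 80/117 80/117 2440/10413 -5 0 S
1 32/53 160/281 160/281 3984/14893 -5 -1 W
2 40/73 20/29 20/29 880/2117 -6 -1 N
3 32/41 32/37 32/37 720/1517 -6 0 E
4 80/89 80/117 80/117 2440/10413 -5 0 S
5 32/53 160/281 160/281 3984/14893 -5 -1 W
final -6 -1 N

n=0: pose=(-5,0,S); sL=80/89, sR=80/117; mL=80/117, mR=2440/10413; mL+mR=9560/10413 → advance +1; mR−mL=-40/89 → turn -1·90°
n=1: pose=(-5,-1,W); sL=32/53, sR=160/281; mL=160/281, mR=3984/14893; mL+mR=12464/14893 → advance +1; mR−mL=-16/53 → turn -1·90°
n=2: pose=(-6,-1,N); sL=40/73, sR=20/29; mL=20/29, mR=880/2117; mL+mR=2340/2117 → advance +1; mR−mL=-20/73 → turn -1·90°
n=3: pose=(-6,0,E); sL=32/41, sR=32/37; mL=32/37, mR=720/1517; mL+mR=2032/1517 → advance +1; mR−mL=-16/41 → turn -1·90°
n=4: pose=(-5,0,S); sL=80/89, sR=80/117; mL=80/117, mR=2440/10413; mL+mR=9560/10413 → advance +1; mR−mL=-40/89 → turn -1·90°
n=5: pose=(-5,-1,W); sL=32/53, sR=160/281; mL=160/281, mR=3984/14893; mL+mR=12464/14893 → advance +1; mR−mL=-16/53 → turn -1·90°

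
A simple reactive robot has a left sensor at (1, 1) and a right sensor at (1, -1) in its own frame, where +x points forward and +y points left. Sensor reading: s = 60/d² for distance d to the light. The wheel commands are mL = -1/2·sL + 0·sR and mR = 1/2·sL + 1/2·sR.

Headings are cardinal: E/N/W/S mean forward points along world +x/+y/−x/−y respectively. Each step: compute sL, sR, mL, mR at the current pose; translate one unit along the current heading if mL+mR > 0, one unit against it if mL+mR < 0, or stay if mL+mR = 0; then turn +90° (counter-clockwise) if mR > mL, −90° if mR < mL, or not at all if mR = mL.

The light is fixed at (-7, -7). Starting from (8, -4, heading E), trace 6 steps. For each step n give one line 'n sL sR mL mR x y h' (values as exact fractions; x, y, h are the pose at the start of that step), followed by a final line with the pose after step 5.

n=0: pose=(8,-4,E); sL=15/68, sR=3/13; mL=-15/136, mR=399/1768; mL+mR=3/26 → advance +1; mR−mL=297/884 → turn +1·90°
n=1: pose=(9,-4,N); sL=60/241, sR=12/61; mL=-30/241, mR=3276/14701; mL+mR=6/61 → advance +1; mR−mL=5106/14701 → turn +1·90°
n=2: pose=(9,-3,W); sL=10/39, sR=6/25; mL=-5/39, mR=242/975; mL+mR=3/25 → advance +1; mR−mL=367/975 → turn +1·90°
n=3: pose=(8,-3,S); sL=12/53, sR=12/41; mL=-6/53, mR=564/2173; mL+mR=6/41 → advance +1; mR−mL=810/2173 → turn +1·90°
n=4: pose=(8,-4,E); sL=15/68, sR=3/13; mL=-15/136, mR=399/1768; mL+mR=3/26 → advance +1; mR−mL=297/884 → turn +1·90°
n=5: pose=(9,-4,N); sL=60/241, sR=12/61; mL=-30/241, mR=3276/14701; mL+mR=6/61 → advance +1; mR−mL=5106/14701 → turn +1·90°

0 15/68 3/13 -15/136 399/1768 8 -4 E
1 60/241 12/61 -30/241 3276/14701 9 -4 N
2 10/39 6/25 -5/39 242/975 9 -3 W
3 12/53 12/41 -6/53 564/2173 8 -3 S
4 15/68 3/13 -15/136 399/1768 8 -4 E
5 60/241 12/61 -30/241 3276/14701 9 -4 N
final 9 -3 W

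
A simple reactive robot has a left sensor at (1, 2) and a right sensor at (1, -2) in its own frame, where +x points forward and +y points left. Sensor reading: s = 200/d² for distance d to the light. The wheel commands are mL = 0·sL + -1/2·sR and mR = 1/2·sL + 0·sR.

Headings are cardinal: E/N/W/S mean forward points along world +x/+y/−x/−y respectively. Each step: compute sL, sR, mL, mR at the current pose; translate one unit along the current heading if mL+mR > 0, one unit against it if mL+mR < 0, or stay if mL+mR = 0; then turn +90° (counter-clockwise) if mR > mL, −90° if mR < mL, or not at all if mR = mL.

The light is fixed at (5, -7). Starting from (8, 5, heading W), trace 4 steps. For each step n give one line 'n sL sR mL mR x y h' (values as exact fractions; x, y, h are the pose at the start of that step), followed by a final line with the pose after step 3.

0 25/13 1 -1/2 25/26 8 5 W
1 200/137 200/121 -100/121 100/137 7 5 S
2 100/117 20/13 -10/13 50/117 7 6 E
3 200/197 40/41 -20/41 100/197 6 6 N
final 6 7 W

n=0: pose=(8,5,W); sL=25/13, sR=1; mL=-1/2, mR=25/26; mL+mR=6/13 → advance +1; mR−mL=19/13 → turn +1·90°
n=1: pose=(7,5,S); sL=200/137, sR=200/121; mL=-100/121, mR=100/137; mL+mR=-1600/16577 → advance -1; mR−mL=25800/16577 → turn +1·90°
n=2: pose=(7,6,E); sL=100/117, sR=20/13; mL=-10/13, mR=50/117; mL+mR=-40/117 → advance -1; mR−mL=140/117 → turn +1·90°
n=3: pose=(6,6,N); sL=200/197, sR=40/41; mL=-20/41, mR=100/197; mL+mR=160/8077 → advance +1; mR−mL=8040/8077 → turn +1·90°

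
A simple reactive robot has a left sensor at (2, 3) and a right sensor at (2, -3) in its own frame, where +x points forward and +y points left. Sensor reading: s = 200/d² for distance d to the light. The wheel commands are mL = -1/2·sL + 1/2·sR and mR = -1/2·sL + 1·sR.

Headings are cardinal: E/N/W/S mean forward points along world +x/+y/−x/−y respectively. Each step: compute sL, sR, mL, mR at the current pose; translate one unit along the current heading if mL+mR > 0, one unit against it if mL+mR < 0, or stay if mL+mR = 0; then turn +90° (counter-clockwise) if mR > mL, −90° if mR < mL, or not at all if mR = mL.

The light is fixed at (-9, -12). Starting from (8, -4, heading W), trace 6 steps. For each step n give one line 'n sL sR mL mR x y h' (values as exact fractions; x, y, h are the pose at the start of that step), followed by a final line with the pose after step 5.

n=0: pose=(8,-4,W); sL=4/5, sR=100/173; mL=-96/865, mR=154/865; mL+mR=58/865 → advance +1; mR−mL=50/173 → turn +1·90°
n=1: pose=(7,-4,S); sL=200/397, sR=40/41; mL=3840/16277, mR=11780/16277; mL+mR=15620/16277 → advance +1; mR−mL=20/41 → turn +1·90°
n=2: pose=(7,-5,E); sL=25/53, sR=10/17; mL=105/1802, mR=635/1802; mL+mR=370/901 → advance +1; mR−mL=5/17 → turn +1·90°
n=3: pose=(8,-5,N); sL=200/277, sR=200/481; mL=-20400/133237, mR=7300/133237; mL+mR=-13100/133237 → advance -1; mR−mL=100/481 → turn +1·90°
n=4: pose=(8,-6,W); sL=100/117, sR=100/153; mL=-200/1989, mR=50/221; mL+mR=250/1989 → advance +1; mR−mL=50/153 → turn +1·90°
n=5: pose=(7,-6,S); sL=200/377, sR=40/37; mL=3840/13949, mR=11380/13949; mL+mR=15220/13949 → advance +1; mR−mL=20/37 → turn +1·90°

0 4/5 100/173 -96/865 154/865 8 -4 W
1 200/397 40/41 3840/16277 11780/16277 7 -4 S
2 25/53 10/17 105/1802 635/1802 7 -5 E
3 200/277 200/481 -20400/133237 7300/133237 8 -5 N
4 100/117 100/153 -200/1989 50/221 8 -6 W
5 200/377 40/37 3840/13949 11380/13949 7 -6 S
final 7 -7 E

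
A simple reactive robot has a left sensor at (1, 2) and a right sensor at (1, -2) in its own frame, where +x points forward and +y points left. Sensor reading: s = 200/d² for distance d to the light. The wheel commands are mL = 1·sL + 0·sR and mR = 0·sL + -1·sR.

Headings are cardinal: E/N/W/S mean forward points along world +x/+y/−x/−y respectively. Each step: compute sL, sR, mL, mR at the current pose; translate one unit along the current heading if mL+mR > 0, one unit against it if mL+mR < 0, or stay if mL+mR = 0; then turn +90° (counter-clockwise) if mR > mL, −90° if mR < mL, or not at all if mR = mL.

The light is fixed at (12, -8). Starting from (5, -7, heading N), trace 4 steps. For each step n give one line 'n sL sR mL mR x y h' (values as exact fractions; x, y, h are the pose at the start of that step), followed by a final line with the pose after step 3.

n=0: pose=(5,-7,N); sL=40/17, sR=200/29; mL=40/17, mR=-200/29; mL+mR=-2240/493 → advance -1; mR−mL=-4560/493 → turn -1·90°
n=1: pose=(5,-8,E); sL=5, sR=5; mL=5, mR=-5; mL+mR=0 → advance +0; mR−mL=-10 → turn -1·90°
n=2: pose=(5,-8,S); sL=100/13, sR=100/41; mL=100/13, mR=-100/41; mL+mR=2800/533 → advance +1; mR−mL=-5400/533 → turn -1·90°
n=3: pose=(5,-9,W); sL=200/73, sR=40/13; mL=200/73, mR=-40/13; mL+mR=-320/949 → advance -1; mR−mL=-5520/949 → turn -1·90°

0 40/17 200/29 40/17 -200/29 5 -7 N
1 5 5 5 -5 5 -8 E
2 100/13 100/41 100/13 -100/41 5 -8 S
3 200/73 40/13 200/73 -40/13 5 -9 W
final 6 -9 N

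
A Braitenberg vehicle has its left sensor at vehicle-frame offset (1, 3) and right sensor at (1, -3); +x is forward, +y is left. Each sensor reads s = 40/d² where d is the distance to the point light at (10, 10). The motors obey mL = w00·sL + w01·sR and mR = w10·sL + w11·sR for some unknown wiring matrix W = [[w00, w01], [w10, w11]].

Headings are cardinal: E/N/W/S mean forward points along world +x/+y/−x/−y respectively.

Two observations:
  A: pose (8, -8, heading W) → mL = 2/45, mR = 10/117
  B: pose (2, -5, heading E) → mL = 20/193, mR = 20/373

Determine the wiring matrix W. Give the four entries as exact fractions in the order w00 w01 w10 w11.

obs A: pose=(8,-8,W) → sL=4/45, sR=20/117, mL=2/45, mR=10/117
obs B: pose=(2,-5,E) → sL=40/193, sR=40/373, mL=20/193, mR=20/373
sensor matrix S = [[4/45, 20/117], [40/193, 40/373]]; det S = -72704/2807571
solve [mL_A; mL_B] = S·[w00; w01] and [mR_A; mR_B] = S·[w10; w11]:
  w00 = 1/2, w01 = 0, w10 = 0, w11 = 1/2

1/2 0 0 1/2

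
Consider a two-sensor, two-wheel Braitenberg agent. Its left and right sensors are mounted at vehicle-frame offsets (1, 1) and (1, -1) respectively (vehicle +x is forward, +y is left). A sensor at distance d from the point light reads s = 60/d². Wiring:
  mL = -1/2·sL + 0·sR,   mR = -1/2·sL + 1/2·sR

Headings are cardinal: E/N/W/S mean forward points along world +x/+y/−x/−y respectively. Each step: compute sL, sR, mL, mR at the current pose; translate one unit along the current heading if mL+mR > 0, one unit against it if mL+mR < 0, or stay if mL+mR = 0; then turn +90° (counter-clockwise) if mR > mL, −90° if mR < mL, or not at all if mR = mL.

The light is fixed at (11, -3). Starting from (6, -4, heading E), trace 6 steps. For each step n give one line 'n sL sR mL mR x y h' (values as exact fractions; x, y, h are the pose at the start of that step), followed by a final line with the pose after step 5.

0 15/4 3 -15/8 -3/8 6 -4 E
1 60/49 12/5 -30/49 144/245 5 -4 N
2 30/29 6/5 -15/29 12/145 5 -5 W
3 12/5 4/3 -6/5 -8/15 6 -5 S
4 15/4 3 -15/8 -3/8 6 -4 E
5 60/49 12/5 -30/49 144/245 5 -4 N
final 5 -5 W

n=0: pose=(6,-4,E); sL=15/4, sR=3; mL=-15/8, mR=-3/8; mL+mR=-9/4 → advance -1; mR−mL=3/2 → turn +1·90°
n=1: pose=(5,-4,N); sL=60/49, sR=12/5; mL=-30/49, mR=144/245; mL+mR=-6/245 → advance -1; mR−mL=6/5 → turn +1·90°
n=2: pose=(5,-5,W); sL=30/29, sR=6/5; mL=-15/29, mR=12/145; mL+mR=-63/145 → advance -1; mR−mL=3/5 → turn +1·90°
n=3: pose=(6,-5,S); sL=12/5, sR=4/3; mL=-6/5, mR=-8/15; mL+mR=-26/15 → advance -1; mR−mL=2/3 → turn +1·90°
n=4: pose=(6,-4,E); sL=15/4, sR=3; mL=-15/8, mR=-3/8; mL+mR=-9/4 → advance -1; mR−mL=3/2 → turn +1·90°
n=5: pose=(5,-4,N); sL=60/49, sR=12/5; mL=-30/49, mR=144/245; mL+mR=-6/245 → advance -1; mR−mL=6/5 → turn +1·90°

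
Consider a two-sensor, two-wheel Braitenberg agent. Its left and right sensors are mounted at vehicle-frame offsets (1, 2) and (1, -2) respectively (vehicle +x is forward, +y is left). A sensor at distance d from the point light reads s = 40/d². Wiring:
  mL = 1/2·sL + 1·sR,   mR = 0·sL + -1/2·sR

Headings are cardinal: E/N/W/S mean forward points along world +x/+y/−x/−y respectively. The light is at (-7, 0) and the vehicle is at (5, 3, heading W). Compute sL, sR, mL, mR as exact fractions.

20/61 20/73 1950/4453 -10/73

left sensor world pos  = (4, 1); dL² = 122
right sensor world pos = (4, 5); dR² = 146
sL = 40/122 = 20/61
sR = 40/146 = 20/73
mL = 1/2·sL + 1·sR = 1950/4453
mR = 0·sL + -1/2·sR = -10/73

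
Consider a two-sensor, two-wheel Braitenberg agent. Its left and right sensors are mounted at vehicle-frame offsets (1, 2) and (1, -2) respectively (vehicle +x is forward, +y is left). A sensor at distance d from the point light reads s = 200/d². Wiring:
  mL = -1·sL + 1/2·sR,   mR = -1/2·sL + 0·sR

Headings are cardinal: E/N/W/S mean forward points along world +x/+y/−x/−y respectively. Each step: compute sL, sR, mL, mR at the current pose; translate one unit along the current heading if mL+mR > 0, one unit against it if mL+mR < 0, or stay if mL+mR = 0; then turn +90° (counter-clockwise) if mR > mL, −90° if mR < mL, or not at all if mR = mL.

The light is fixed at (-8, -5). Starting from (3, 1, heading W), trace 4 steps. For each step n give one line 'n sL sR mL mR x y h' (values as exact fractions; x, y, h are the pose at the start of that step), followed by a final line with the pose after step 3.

0 50/29 50/41 -1325/1189 -25/29 3 1 W
1 200/221 8/5 -116/1105 -100/221 4 1 S
2 100/73 100/101 -6450/7373 -50/73 4 2 W
3 200/261 200/157 -5300/40977 -100/261 5 2 S
final 5 3 W

n=0: pose=(3,1,W); sL=50/29, sR=50/41; mL=-1325/1189, mR=-25/29; mL+mR=-2350/1189 → advance -1; mR−mL=300/1189 → turn +1·90°
n=1: pose=(4,1,S); sL=200/221, sR=8/5; mL=-116/1105, mR=-100/221; mL+mR=-616/1105 → advance -1; mR−mL=-384/1105 → turn -1·90°
n=2: pose=(4,2,W); sL=100/73, sR=100/101; mL=-6450/7373, mR=-50/73; mL+mR=-11500/7373 → advance -1; mR−mL=1400/7373 → turn +1·90°
n=3: pose=(5,2,S); sL=200/261, sR=200/157; mL=-5300/40977, mR=-100/261; mL+mR=-7000/13659 → advance -1; mR−mL=-10400/40977 → turn -1·90°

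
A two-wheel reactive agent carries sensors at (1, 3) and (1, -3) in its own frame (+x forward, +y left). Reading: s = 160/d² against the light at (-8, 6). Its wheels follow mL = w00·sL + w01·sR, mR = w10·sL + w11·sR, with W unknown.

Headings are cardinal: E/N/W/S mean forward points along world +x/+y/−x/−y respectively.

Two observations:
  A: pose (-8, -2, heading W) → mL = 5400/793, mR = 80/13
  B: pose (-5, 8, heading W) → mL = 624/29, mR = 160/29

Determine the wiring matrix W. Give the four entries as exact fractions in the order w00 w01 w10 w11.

obs A: pose=(-8,-2,W) → sL=80/61, sR=80/13, mL=5400/793, mR=80/13
obs B: pose=(-5,8,W) → sL=32, sR=160/29, mL=624/29, mR=160/29
sensor matrix S = [[80/61, 80/13], [32, 160/29]]; det S = -4362240/22997
solve [mL_A; mL_B] = S·[w00; w01] and [mR_A; mR_B] = S·[w10; w11]:
  w00 = 1/2, w01 = 1, w10 = 0, w11 = 1

1/2 1 0 1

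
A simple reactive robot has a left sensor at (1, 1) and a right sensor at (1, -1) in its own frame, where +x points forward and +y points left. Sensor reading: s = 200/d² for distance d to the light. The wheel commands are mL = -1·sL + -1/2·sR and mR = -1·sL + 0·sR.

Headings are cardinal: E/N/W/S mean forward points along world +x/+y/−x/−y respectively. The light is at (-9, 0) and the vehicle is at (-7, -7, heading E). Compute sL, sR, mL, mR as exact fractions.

40/9 200/73 -3820/657 -40/9

left sensor world pos  = (-6, -6); dL² = 45
right sensor world pos = (-6, -8); dR² = 73
sL = 200/45 = 40/9
sR = 200/73 = 200/73
mL = -1·sL + -1/2·sR = -3820/657
mR = -1·sL + 0·sR = -40/9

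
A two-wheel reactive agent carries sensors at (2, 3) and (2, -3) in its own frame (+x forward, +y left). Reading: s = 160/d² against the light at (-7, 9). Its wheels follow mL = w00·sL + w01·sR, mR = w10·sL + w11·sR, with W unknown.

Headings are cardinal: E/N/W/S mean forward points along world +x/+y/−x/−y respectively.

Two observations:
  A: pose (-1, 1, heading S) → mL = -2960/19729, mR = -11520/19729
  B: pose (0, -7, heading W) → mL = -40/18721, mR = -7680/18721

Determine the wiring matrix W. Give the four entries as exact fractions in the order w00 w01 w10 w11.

-1 1/2 1 -1

obs A: pose=(-1,1,S) → sL=160/181, sR=160/109, mL=-2960/19729, mR=-11520/19729
obs B: pose=(0,-7,W) → sL=80/193, sR=80/97, mL=-40/18721, mR=-7680/18721
sensor matrix S = [[160/181, 160/109], [80/193, 80/97]]; det S = 44544000/369346609
solve [mL_A; mL_B] = S·[w00; w01] and [mR_A; mR_B] = S·[w10; w11]:
  w00 = -1, w01 = 1/2, w10 = 1, w11 = -1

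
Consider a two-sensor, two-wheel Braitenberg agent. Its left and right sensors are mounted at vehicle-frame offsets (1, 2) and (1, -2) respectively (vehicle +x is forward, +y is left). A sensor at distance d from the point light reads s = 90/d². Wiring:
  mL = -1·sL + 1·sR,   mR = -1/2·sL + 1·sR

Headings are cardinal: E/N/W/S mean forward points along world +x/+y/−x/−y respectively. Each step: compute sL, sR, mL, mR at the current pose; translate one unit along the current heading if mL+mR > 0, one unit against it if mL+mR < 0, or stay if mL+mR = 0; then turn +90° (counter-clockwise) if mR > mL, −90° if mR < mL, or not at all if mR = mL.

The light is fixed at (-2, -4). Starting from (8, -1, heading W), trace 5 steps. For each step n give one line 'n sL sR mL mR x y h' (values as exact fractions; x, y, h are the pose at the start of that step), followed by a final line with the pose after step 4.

0 45/41 45/53 -540/2173 1305/4346 8 -1 W
1 18/25 90/53 1296/1325 1773/1325 7 -1 S
2 45/58 9/10 18/145 297/580 7 -2 E
3 90/73 10/17 -800/1241 -35/1241 8 -2 N
4 45/41 1 -4/41 37/82 8 -3 W
final 7 -3 S

n=0: pose=(8,-1,W); sL=45/41, sR=45/53; mL=-540/2173, mR=1305/4346; mL+mR=225/4346 → advance +1; mR−mL=45/82 → turn +1·90°
n=1: pose=(7,-1,S); sL=18/25, sR=90/53; mL=1296/1325, mR=1773/1325; mL+mR=3069/1325 → advance +1; mR−mL=9/25 → turn +1·90°
n=2: pose=(7,-2,E); sL=45/58, sR=9/10; mL=18/145, mR=297/580; mL+mR=369/580 → advance +1; mR−mL=45/116 → turn +1·90°
n=3: pose=(8,-2,N); sL=90/73, sR=10/17; mL=-800/1241, mR=-35/1241; mL+mR=-835/1241 → advance -1; mR−mL=45/73 → turn +1·90°
n=4: pose=(8,-3,W); sL=45/41, sR=1; mL=-4/41, mR=37/82; mL+mR=29/82 → advance +1; mR−mL=45/82 → turn +1·90°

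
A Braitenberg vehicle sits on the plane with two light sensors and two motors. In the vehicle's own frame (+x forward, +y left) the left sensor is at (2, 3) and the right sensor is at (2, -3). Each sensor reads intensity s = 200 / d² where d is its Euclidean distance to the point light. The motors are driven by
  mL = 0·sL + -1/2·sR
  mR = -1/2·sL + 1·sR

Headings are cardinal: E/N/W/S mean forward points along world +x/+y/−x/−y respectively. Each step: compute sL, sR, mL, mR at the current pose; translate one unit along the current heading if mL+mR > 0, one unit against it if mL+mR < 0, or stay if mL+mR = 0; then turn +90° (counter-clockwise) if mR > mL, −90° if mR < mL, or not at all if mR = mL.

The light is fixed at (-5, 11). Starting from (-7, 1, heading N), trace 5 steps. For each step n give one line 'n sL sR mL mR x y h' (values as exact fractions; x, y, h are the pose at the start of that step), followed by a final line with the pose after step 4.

n=0: pose=(-7,1,N); sL=200/89, sR=40/13; mL=-20/13, mR=2260/1157; mL+mR=480/1157 → advance +1; mR−mL=4040/1157 → turn +1·90°
n=1: pose=(-7,2,W); sL=5/4, sR=50/13; mL=-25/13, mR=335/104; mL+mR=135/104 → advance +1; mR−mL=535/104 → turn +1·90°
n=2: pose=(-8,2,S); sL=200/121, sR=200/157; mL=-100/157, mR=8500/18997; mL+mR=-3600/18997 → advance -1; mR−mL=20600/18997 → turn +1·90°
n=3: pose=(-8,3,E); sL=100/13, sR=100/61; mL=-50/61, mR=-1750/793; mL+mR=-2400/793 → advance -1; mR−mL=-1100/793 → turn -1·90°
n=4: pose=(-9,3,S); sL=200/101, sR=200/149; mL=-100/149, mR=5300/15049; mL+mR=-4800/15049 → advance -1; mR−mL=15400/15049 → turn +1·90°

0 200/89 40/13 -20/13 2260/1157 -7 1 N
1 5/4 50/13 -25/13 335/104 -7 2 W
2 200/121 200/157 -100/157 8500/18997 -8 2 S
3 100/13 100/61 -50/61 -1750/793 -8 3 E
4 200/101 200/149 -100/149 5300/15049 -9 3 S
final -9 4 E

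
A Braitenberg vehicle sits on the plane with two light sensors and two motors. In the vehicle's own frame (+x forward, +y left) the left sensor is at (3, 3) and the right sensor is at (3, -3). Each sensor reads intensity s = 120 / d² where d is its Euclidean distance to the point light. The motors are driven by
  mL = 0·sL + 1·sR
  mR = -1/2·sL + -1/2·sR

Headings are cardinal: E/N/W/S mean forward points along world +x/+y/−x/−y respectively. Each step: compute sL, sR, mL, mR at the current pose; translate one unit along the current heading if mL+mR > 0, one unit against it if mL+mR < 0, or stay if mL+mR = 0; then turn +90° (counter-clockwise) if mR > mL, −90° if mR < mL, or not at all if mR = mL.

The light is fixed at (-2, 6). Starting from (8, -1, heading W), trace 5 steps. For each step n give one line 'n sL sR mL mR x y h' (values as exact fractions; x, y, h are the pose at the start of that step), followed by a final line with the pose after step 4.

0 120/149 24/13 24/13 -2568/1937 8 -1 W
1 30/13 3/4 3/4 -159/104 7 -1 N
2 120/169 24/53 24/53 -5208/8957 7 -2 E
3 60/121 60/73 60/73 -5820/8833 6 -2 S
4 120/169 120/61 120/61 -13800/10309 6 -3 W
final 5 -3 N

n=0: pose=(8,-1,W); sL=120/149, sR=24/13; mL=24/13, mR=-2568/1937; mL+mR=1008/1937 → advance +1; mR−mL=-6144/1937 → turn -1·90°
n=1: pose=(7,-1,N); sL=30/13, sR=3/4; mL=3/4, mR=-159/104; mL+mR=-81/104 → advance -1; mR−mL=-237/104 → turn -1·90°
n=2: pose=(7,-2,E); sL=120/169, sR=24/53; mL=24/53, mR=-5208/8957; mL+mR=-1152/8957 → advance -1; mR−mL=-9264/8957 → turn -1·90°
n=3: pose=(6,-2,S); sL=60/121, sR=60/73; mL=60/73, mR=-5820/8833; mL+mR=1440/8833 → advance +1; mR−mL=-13080/8833 → turn -1·90°
n=4: pose=(6,-3,W); sL=120/169, sR=120/61; mL=120/61, mR=-13800/10309; mL+mR=6480/10309 → advance +1; mR−mL=-34080/10309 → turn -1·90°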